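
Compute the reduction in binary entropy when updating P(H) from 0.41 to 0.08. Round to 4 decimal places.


H_before = -p*log2(p) - (1-p)*log2(1-p) for p=0.41: 0.9765
H_after for p=0.08: 0.4022
Reduction = 0.9765 - 0.4022 = 0.5743

0.5743


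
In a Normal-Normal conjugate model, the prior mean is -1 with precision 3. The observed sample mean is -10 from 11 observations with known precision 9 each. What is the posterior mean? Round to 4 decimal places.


Posterior precision = tau0 + n*tau = 3 + 11*9 = 102
Posterior mean = (tau0*mu0 + n*tau*xbar) / posterior_precision
= (3*-1 + 11*9*-10) / 102
= -993 / 102 = -9.7353

-9.7353


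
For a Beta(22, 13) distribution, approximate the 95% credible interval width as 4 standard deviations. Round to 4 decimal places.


Variance of Beta(a,b) = ab / ((a+b)^2 * (a+b+1))
= 22*13 / ((35)^2 * 36)
= 0.0065
SD = sqrt(0.0065) = 0.0805
Width = 4 * SD = 0.3221

0.3221


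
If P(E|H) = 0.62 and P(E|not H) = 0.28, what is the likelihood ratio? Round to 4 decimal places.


Likelihood ratio = P(E|H) / P(E|not H)
= 0.62 / 0.28
= 2.2143

2.2143


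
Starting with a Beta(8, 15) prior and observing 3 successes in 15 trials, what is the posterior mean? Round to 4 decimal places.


Posterior parameters: alpha = 8 + 3 = 11
beta = 15 + 12 = 27
Posterior mean = alpha / (alpha + beta) = 11 / 38
= 0.2895

0.2895


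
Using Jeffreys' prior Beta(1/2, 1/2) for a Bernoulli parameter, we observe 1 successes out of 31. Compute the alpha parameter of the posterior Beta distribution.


Conjugate update: Beta(0.5 + k, 0.5 + n - k).
k = 1, n - k = 30
Posterior alpha = 0.5 + k = 0.5 + 1 = 1.5

1.5


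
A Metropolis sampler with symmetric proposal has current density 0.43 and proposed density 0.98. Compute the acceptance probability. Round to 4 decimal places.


For symmetric proposals, acceptance = min(1, pi(x*)/pi(x))
= min(1, 0.98/0.43)
= min(1, 2.2791) = 1.0

1.0


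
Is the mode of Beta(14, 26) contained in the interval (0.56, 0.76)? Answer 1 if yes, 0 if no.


Mode = (a-1)/(a+b-2) = 13/38 = 0.3421
Interval: (0.56, 0.76)
Contains mode? 0

0


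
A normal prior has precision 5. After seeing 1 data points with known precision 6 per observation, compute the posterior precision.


In the conjugate normal model, precisions add:
tau_posterior = tau_prior + n * tau_data
= 5 + 1*6 = 11

11


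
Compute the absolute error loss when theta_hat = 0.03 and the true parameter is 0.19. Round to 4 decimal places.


L = |theta_hat - theta_true|
= |0.03 - 0.19| = 0.16

0.16


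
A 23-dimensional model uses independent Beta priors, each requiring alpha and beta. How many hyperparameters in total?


Per parameter: 2 (alpha and beta).
Total = 23 * 2 = 46

46


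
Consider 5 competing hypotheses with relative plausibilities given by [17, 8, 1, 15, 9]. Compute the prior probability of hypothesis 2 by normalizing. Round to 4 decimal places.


Sum of weights = 17 + 8 + 1 + 15 + 9 = 50
Normalized prior for H2 = 8 / 50
= 0.16

0.16


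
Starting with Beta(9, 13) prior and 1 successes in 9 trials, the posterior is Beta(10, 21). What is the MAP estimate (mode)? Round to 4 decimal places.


The mode of Beta(a, b) when a > 1 and b > 1 is (a-1)/(a+b-2)
= (10 - 1) / (10 + 21 - 2)
= 9 / 29
= 0.3103

0.3103


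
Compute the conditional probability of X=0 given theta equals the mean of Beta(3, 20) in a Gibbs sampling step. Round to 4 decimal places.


Mean of Beta(3, 20) = 0.1304
P(X=0 | theta=0.1304) = 0.8696

0.8696


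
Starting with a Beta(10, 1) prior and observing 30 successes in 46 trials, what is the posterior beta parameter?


Posterior beta = prior beta + failures
Failures = 46 - 30 = 16
beta_post = 1 + 16 = 17

17


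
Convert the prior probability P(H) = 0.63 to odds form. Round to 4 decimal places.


P(not H) = 1 - 0.63 = 0.37
Odds = 0.63 / 0.37 = 1.7027

1.7027


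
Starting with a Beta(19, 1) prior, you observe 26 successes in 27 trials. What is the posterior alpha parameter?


For a Beta-Binomial conjugate model:
Posterior alpha = prior alpha + number of successes
= 19 + 26 = 45

45


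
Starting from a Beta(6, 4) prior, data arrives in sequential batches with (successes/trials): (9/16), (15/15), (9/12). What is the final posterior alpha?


In sequential Bayesian updating, we sum all successes.
Total successes = 33
Final alpha = 6 + 33 = 39

39


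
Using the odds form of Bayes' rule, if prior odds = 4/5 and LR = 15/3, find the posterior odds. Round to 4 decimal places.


Bayes' rule in odds form: posterior odds = prior odds * LR
= (4 * 15) / (5 * 3)
= 60/15 = 4.0

4.0


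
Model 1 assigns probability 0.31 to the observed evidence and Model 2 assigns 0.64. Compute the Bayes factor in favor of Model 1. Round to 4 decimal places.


BF = P(data|M1) / P(data|M2)
= 0.31 / 0.64 = 0.4844

0.4844


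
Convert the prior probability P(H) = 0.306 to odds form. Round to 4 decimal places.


P(not H) = 1 - 0.306 = 0.694
Odds = 0.306 / 0.694 = 0.4409

0.4409


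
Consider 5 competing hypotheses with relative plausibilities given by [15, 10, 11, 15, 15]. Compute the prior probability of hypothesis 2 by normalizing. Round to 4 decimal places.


Sum of weights = 15 + 10 + 11 + 15 + 15 = 66
Normalized prior for H2 = 10 / 66
= 0.1515

0.1515


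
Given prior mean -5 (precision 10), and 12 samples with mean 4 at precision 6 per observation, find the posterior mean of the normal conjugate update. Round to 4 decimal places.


The posterior mean is a precision-weighted average of prior and data.
Post. prec. = 10 + 72 = 82
Post. mean = (-50 + 288)/82 = 238/82 = 2.9024

2.9024


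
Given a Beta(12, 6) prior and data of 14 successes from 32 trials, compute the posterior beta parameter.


Number of failures = 32 - 14 = 18
Posterior beta = 6 + 18 = 24

24


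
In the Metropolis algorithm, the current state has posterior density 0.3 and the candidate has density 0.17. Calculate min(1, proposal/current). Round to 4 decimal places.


Ratio = 0.17/0.3 = 0.5667
Acceptance probability = min(1, 0.5667)
= 0.5667

0.5667


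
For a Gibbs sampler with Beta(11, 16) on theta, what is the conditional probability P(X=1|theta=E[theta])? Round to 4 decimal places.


E[theta] = 11/(11+16) = 0.4074
P(X=1|theta) = theta = 0.4074

0.4074


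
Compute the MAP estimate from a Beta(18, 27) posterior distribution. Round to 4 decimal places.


MAP = mode of Beta distribution
= (alpha - 1)/(alpha + beta - 2)
= (18-1)/(18+27-2)
= 17/43 = 0.3953

0.3953


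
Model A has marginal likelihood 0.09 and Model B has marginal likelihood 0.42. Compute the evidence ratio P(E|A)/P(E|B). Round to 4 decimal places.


Evidence ratio = P(E|A) / P(E|B)
= 0.09 / 0.42
= 0.2143

0.2143


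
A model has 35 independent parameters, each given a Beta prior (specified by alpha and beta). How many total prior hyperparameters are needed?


Each Beta prior needs 2 hyperparameters (alpha and beta).
Total = 2 * 35 = 70

70


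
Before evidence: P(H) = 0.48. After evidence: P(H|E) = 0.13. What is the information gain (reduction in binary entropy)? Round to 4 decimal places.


Prior entropy = 0.9988
Posterior entropy = 0.5574
Information gain = 0.9988 - 0.5574 = 0.4414

0.4414


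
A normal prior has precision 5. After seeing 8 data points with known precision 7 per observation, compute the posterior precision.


In the conjugate normal model, precisions add:
tau_posterior = tau_prior + n * tau_data
= 5 + 8*7 = 61

61


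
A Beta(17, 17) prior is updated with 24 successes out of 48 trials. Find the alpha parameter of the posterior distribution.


In the Beta-Binomial conjugate update:
alpha_post = alpha_prior + successes
= 17 + 24
= 41

41


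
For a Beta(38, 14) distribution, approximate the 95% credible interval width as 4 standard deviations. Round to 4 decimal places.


Variance of Beta(a,b) = ab / ((a+b)^2 * (a+b+1))
= 38*14 / ((52)^2 * 53)
= 0.0037
SD = sqrt(0.0037) = 0.0609
Width = 4 * SD = 0.2437

0.2437


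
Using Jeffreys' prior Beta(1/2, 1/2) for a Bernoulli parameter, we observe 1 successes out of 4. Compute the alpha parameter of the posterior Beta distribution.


Conjugate update: Beta(0.5 + k, 0.5 + n - k).
k = 1, n - k = 3
Posterior alpha = 0.5 + k = 0.5 + 1 = 1.5

1.5


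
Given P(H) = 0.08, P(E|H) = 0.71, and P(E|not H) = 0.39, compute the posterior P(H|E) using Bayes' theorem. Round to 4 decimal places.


By Bayes' theorem: P(H|E) = P(E|H)*P(H) / P(E)
P(E) = P(E|H)*P(H) + P(E|not H)*P(not H)
P(E) = 0.71*0.08 + 0.39*0.92 = 0.4156
P(H|E) = 0.71*0.08 / 0.4156 = 0.1367

0.1367


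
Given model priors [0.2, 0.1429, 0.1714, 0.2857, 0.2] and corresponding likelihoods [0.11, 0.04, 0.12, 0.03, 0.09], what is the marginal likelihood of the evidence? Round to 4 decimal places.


P(E) = sum_i P(M_i) P(E|M_i)
= 0.022 + 0.0057 + 0.0206 + 0.0086 + 0.018
= 0.0749

0.0749


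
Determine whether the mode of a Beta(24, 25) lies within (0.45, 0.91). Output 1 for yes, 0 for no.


First find the mode: (a-1)/(a+b-2) = 0.4894
Is 0.4894 in (0.45, 0.91)? 1

1


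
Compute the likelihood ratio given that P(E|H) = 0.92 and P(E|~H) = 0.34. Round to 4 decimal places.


LR = P(E|H) / P(E|~H)
= 0.92 / 0.34 = 2.7059

2.7059


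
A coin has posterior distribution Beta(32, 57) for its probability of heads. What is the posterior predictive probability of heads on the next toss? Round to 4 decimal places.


Posterior predictive = E[theta] = alpha/(alpha+beta)
= 32/89
= 0.3596

0.3596


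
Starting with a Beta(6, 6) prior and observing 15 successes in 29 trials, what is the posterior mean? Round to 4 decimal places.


Posterior parameters: alpha = 6 + 15 = 21
beta = 6 + 14 = 20
Posterior mean = alpha / (alpha + beta) = 21 / 41
= 0.5122

0.5122


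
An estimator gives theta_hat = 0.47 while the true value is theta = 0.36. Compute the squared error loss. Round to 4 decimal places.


The squared error loss is (theta_hat - theta)^2
= (0.47 - 0.36)^2
= (0.11)^2 = 0.0121

0.0121


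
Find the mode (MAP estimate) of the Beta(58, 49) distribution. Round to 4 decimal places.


For Beta(a,b) with a,b > 1:
Mode = (a-1)/(a+b-2) = (58-1)/(107-2)
= 57/105 = 0.5429

0.5429


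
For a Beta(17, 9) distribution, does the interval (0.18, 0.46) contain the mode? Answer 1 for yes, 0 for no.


Mode of Beta(a,b) = (a-1)/(a+b-2)
= (17-1)/(17+9-2) = 0.6667
Check: 0.18 <= 0.6667 <= 0.46?
Result: 0

0


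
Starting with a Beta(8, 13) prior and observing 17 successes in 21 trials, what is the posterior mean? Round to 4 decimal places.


Posterior parameters: alpha = 8 + 17 = 25
beta = 13 + 4 = 17
Posterior mean = alpha / (alpha + beta) = 25 / 42
= 0.5952

0.5952


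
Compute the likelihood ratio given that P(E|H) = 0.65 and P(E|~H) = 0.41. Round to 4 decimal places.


LR = P(E|H) / P(E|~H)
= 0.65 / 0.41 = 1.5854

1.5854


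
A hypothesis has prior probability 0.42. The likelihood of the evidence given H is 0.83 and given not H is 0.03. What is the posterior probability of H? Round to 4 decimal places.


Using Bayes' theorem:
P(E) = 0.42 * 0.83 + 0.58 * 0.03
P(E) = 0.366
P(H|E) = (0.42 * 0.83) / 0.366 = 0.9525

0.9525


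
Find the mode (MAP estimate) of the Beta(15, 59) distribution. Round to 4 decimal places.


For Beta(a,b) with a,b > 1:
Mode = (a-1)/(a+b-2) = (15-1)/(74-2)
= 14/72 = 0.1944

0.1944


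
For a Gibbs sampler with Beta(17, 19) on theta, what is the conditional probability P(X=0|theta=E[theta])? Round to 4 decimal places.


E[theta] = 17/(17+19) = 0.4722
P(X=0|theta) = 1 - theta = 0.5278

0.5278


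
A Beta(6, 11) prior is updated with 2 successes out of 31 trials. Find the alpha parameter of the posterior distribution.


In the Beta-Binomial conjugate update:
alpha_post = alpha_prior + successes
= 6 + 2
= 8

8


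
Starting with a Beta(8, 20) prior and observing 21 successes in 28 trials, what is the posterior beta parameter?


Posterior beta = prior beta + failures
Failures = 28 - 21 = 7
beta_post = 20 + 7 = 27

27


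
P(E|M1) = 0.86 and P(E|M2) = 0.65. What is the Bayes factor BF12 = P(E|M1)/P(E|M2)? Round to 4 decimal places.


Bayes factor BF12 = P(E|M1) / P(E|M2)
= 0.86 / 0.65
= 1.3231

1.3231


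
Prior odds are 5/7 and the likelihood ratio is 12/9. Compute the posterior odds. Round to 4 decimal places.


Posterior odds = prior odds * likelihood ratio
= (5/7) * (12/9)
= 60 / 63
= 0.9524

0.9524


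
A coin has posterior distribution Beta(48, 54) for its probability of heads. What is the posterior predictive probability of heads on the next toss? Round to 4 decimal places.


Posterior predictive = E[theta] = alpha/(alpha+beta)
= 48/102
= 0.4706

0.4706


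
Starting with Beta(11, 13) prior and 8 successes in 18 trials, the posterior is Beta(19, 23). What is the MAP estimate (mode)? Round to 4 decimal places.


The mode of Beta(a, b) when a > 1 and b > 1 is (a-1)/(a+b-2)
= (19 - 1) / (19 + 23 - 2)
= 18 / 40
= 0.45

0.45


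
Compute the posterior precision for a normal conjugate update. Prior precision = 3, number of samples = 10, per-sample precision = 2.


tau_post = tau_0 + n * tau
= 3 + 10 * 2 = 23

23


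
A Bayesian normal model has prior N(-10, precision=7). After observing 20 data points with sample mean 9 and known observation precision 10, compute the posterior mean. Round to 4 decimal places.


Posterior mean = (prior_precision * prior_mean + n * data_precision * data_mean) / (prior_precision + n * data_precision)
Numerator = 7*-10 + 20*10*9 = 1730
Denominator = 7 + 20*10 = 207
Posterior mean = 8.3575

8.3575


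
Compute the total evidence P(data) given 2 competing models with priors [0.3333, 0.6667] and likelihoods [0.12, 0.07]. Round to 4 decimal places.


Marginal likelihood = sum P(model_i) * P(data|model_i)
Model 1: 0.3333 * 0.12 = 0.04
Model 2: 0.6667 * 0.07 = 0.0467
Total = 0.0867

0.0867


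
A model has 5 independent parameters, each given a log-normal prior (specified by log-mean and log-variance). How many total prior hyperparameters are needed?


Each log-normal prior needs 2 hyperparameters (log-mean and log-variance).
Total = 2 * 5 = 10

10


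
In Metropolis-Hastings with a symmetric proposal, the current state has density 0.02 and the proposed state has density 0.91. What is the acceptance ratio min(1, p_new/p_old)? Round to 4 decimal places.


Ratio = p_new / p_old = 0.91 / 0.02 = 45.5
Acceptance = min(1, 45.5) = 1.0

1.0


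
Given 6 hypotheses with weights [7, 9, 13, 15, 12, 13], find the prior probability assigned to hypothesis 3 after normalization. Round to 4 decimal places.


To normalize, divide each weight by the sum of all weights.
Sum = 69
Prior(H3) = 13/69 = 0.1884

0.1884


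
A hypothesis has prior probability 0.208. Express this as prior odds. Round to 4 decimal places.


Odds = P(H) / P(not H) = 0.208 / 0.792
= 0.2626

0.2626


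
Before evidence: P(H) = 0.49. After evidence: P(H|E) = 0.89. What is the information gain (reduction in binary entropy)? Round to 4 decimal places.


Prior entropy = 0.9997
Posterior entropy = 0.4999
Information gain = 0.9997 - 0.4999 = 0.4998

0.4998


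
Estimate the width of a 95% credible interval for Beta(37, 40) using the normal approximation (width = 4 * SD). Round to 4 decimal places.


For Beta(a,b): Var = ab/((a+b)^2(a+b+1))
Var = 0.0032, SD = 0.0566
Approximate 95% CI width = 4 * 0.0566 = 0.2263

0.2263


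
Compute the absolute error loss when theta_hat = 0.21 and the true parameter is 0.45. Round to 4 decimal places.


L = |theta_hat - theta_true|
= |0.21 - 0.45| = 0.24

0.24


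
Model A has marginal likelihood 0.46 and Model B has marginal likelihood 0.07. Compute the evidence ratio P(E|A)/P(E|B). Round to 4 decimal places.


Evidence ratio = P(E|A) / P(E|B)
= 0.46 / 0.07
= 6.5714

6.5714


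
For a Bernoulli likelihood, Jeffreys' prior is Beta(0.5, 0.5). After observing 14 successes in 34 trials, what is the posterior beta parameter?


Jeffreys' prior for Bernoulli is Beta(0.5, 0.5).
Posterior is Beta(0.5 + k, 0.5 + n - k).
Posterior beta = 0.5 + (n - k) = 0.5 + 20 = 20.5

20.5


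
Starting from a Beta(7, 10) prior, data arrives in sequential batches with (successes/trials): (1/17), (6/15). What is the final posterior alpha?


In sequential Bayesian updating, we sum all successes.
Total successes = 7
Final alpha = 7 + 7 = 14

14


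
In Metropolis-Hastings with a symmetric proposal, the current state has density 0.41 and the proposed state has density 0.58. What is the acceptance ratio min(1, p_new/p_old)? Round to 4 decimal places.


Ratio = p_new / p_old = 0.58 / 0.41 = 1.4146
Acceptance = min(1, 1.4146) = 1.0

1.0


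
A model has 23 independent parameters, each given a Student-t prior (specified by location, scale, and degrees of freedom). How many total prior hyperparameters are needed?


Each Student-t prior needs 3 hyperparameters (location, scale, and degrees of freedom).
Total = 3 * 23 = 69

69


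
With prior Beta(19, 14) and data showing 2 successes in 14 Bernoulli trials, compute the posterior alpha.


Conjugate update: alpha_posterior = alpha_prior + k
= 19 + 2 = 21

21


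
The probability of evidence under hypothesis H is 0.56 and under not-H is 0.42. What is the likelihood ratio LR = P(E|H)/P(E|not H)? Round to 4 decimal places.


LR = 0.56 / 0.42
= 1.3333

1.3333


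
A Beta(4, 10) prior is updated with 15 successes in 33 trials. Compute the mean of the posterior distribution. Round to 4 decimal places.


After update: Beta(19, 28)
Mean = 19 / (19 + 28) = 19 / 47
= 0.4043

0.4043


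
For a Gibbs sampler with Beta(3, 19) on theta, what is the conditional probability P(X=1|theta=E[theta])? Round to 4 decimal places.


E[theta] = 3/(3+19) = 0.1364
P(X=1|theta) = theta = 0.1364

0.1364


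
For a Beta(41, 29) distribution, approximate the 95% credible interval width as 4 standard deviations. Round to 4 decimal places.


Variance of Beta(a,b) = ab / ((a+b)^2 * (a+b+1))
= 41*29 / ((70)^2 * 71)
= 0.0034
SD = sqrt(0.0034) = 0.0585
Width = 4 * SD = 0.2338

0.2338


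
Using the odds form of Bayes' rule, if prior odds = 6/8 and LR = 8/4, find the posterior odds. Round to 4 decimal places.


Bayes' rule in odds form: posterior odds = prior odds * LR
= (6 * 8) / (8 * 4)
= 48/32 = 1.5

1.5


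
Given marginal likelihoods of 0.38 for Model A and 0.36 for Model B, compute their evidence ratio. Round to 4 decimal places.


Ratio = ML(A) / ML(B) = 0.38/0.36
= 1.0556

1.0556


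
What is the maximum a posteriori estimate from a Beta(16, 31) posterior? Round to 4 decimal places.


The MAP estimate equals the mode of the distribution.
Mode of Beta(a,b) = (a-1)/(a+b-2)
= 15/45
= 0.3333

0.3333


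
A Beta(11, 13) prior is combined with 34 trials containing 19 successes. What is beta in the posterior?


In conjugate updating:
beta_posterior = beta_prior + (n - k)
= 13 + (34 - 19)
= 13 + 15 = 28

28


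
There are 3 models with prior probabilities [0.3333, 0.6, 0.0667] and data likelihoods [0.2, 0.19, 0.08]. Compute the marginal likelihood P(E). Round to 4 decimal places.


P(E) = sum over models of P(M_i) * P(E|M_i)
= 0.3333*0.2 + 0.6*0.19 + 0.0667*0.08
= 0.186

0.186


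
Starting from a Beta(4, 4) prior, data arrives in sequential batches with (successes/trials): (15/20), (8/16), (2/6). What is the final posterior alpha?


In sequential Bayesian updating, we sum all successes.
Total successes = 25
Final alpha = 4 + 25 = 29

29


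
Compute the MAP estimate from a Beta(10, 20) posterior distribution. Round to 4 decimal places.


MAP = mode of Beta distribution
= (alpha - 1)/(alpha + beta - 2)
= (10-1)/(10+20-2)
= 9/28 = 0.3214

0.3214


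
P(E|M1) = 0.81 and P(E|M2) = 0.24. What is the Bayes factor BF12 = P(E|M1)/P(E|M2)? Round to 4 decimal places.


Bayes factor BF12 = P(E|M1) / P(E|M2)
= 0.81 / 0.24
= 3.375

3.375


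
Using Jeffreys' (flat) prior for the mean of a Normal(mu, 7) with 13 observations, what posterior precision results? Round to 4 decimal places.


Flat prior means prior precision is 0.
Posterior precision = n / sigma^2 = 13/7 = 1.8571

1.8571


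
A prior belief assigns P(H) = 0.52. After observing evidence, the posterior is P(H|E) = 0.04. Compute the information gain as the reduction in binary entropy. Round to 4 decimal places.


H(prior) = -0.52*log2(0.52) - 0.48*log2(0.48)
= 0.9988
H(post) = -0.04*log2(0.04) - 0.96*log2(0.96)
= 0.2423
IG = 0.9988 - 0.2423 = 0.7566

0.7566


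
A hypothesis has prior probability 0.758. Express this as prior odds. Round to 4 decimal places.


Odds = P(H) / P(not H) = 0.758 / 0.242
= 3.1322

3.1322


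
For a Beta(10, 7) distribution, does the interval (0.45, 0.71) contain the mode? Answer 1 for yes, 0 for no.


Mode of Beta(a,b) = (a-1)/(a+b-2)
= (10-1)/(10+7-2) = 0.6
Check: 0.45 <= 0.6 <= 0.71?
Result: 1

1


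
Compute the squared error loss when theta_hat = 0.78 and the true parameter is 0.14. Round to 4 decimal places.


L = (theta_hat - theta_true)^2
= (0.78 - 0.14)^2
= 0.64^2 = 0.4096

0.4096


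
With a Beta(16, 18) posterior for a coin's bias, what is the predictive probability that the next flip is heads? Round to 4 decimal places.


The predictive probability equals the posterior mean.
P(next = heads) = alpha / (alpha + beta)
= 16 / 34 = 0.4706

0.4706


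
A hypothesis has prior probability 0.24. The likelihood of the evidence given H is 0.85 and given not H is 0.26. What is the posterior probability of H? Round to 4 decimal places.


Using Bayes' theorem:
P(E) = 0.24 * 0.85 + 0.76 * 0.26
P(E) = 0.4016
P(H|E) = (0.24 * 0.85) / 0.4016 = 0.508

0.508


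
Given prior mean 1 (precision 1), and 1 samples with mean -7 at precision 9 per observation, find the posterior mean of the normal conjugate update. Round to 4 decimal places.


The posterior mean is a precision-weighted average of prior and data.
Post. prec. = 1 + 9 = 10
Post. mean = (1 + -63)/10 = -62/10 = -6.2

-6.2


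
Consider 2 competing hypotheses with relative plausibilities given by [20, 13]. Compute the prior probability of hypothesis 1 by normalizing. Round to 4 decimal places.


Sum of weights = 20 + 13 = 33
Normalized prior for H1 = 20 / 33
= 0.6061

0.6061


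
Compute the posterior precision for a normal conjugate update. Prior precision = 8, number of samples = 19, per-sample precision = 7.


tau_post = tau_0 + n * tau
= 8 + 19 * 7 = 141

141


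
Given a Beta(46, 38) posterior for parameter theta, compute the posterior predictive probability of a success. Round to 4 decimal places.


For a Beta-Bernoulli model, the predictive probability is the mean:
P(success) = 46/(46+38) = 46/84 = 0.5476

0.5476


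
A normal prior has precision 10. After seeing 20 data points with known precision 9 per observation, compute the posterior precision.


In the conjugate normal model, precisions add:
tau_posterior = tau_prior + n * tau_data
= 10 + 20*9 = 190

190


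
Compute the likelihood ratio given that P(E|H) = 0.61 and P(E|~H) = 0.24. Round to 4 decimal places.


LR = P(E|H) / P(E|~H)
= 0.61 / 0.24 = 2.5417

2.5417


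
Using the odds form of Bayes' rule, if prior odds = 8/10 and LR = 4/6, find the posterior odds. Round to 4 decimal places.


Bayes' rule in odds form: posterior odds = prior odds * LR
= (8 * 4) / (10 * 6)
= 32/60 = 0.5333

0.5333


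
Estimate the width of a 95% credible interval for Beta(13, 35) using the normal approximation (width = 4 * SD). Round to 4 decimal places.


For Beta(a,b): Var = ab/((a+b)^2(a+b+1))
Var = 0.004, SD = 0.0635
Approximate 95% CI width = 4 * 0.0635 = 0.2539

0.2539


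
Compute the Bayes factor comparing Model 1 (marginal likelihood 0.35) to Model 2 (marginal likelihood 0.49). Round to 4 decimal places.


BF12 = marginal likelihood of M1 / marginal likelihood of M2
= 0.35/0.49
= 0.7143

0.7143


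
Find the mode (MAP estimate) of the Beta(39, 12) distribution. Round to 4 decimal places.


For Beta(a,b) with a,b > 1:
Mode = (a-1)/(a+b-2) = (39-1)/(51-2)
= 38/49 = 0.7755

0.7755


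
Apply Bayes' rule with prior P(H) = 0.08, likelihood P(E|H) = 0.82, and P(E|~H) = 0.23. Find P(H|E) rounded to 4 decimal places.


Step 1: Compute marginal P(E) = P(E|H)P(H) + P(E|~H)P(~H)
= 0.82*0.08 + 0.23*0.92 = 0.2772
Step 2: P(H|E) = P(E|H)P(H)/P(E) = 0.0656/0.2772
= 0.2367

0.2367


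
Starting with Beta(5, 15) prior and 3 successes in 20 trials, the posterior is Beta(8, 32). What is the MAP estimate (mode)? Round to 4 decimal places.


The mode of Beta(a, b) when a > 1 and b > 1 is (a-1)/(a+b-2)
= (8 - 1) / (8 + 32 - 2)
= 7 / 38
= 0.1842

0.1842


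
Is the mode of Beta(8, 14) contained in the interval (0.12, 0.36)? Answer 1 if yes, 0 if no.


Mode = (a-1)/(a+b-2) = 7/20 = 0.35
Interval: (0.12, 0.36)
Contains mode? 1

1


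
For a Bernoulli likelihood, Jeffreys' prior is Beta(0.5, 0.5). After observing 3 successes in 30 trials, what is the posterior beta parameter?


Jeffreys' prior for Bernoulli is Beta(0.5, 0.5).
Posterior is Beta(0.5 + k, 0.5 + n - k).
Posterior beta = 0.5 + (n - k) = 0.5 + 27 = 27.5

27.5


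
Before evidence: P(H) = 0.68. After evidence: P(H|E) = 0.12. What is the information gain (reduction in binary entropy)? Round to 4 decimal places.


Prior entropy = 0.9044
Posterior entropy = 0.5294
Information gain = 0.9044 - 0.5294 = 0.375

0.375


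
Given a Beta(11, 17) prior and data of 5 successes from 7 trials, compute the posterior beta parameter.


Number of failures = 7 - 5 = 2
Posterior beta = 17 + 2 = 19

19


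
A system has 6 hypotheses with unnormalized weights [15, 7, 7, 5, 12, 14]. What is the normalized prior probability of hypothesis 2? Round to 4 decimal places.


The normalized prior is the weight divided by the total.
Total weight = 60
P(H2) = 7 / 60 = 0.1167

0.1167


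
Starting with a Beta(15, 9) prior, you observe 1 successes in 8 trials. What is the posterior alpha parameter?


For a Beta-Binomial conjugate model:
Posterior alpha = prior alpha + number of successes
= 15 + 1 = 16

16


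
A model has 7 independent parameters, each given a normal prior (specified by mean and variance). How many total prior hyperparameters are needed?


Each normal prior needs 2 hyperparameters (mean and variance).
Total = 2 * 7 = 14

14


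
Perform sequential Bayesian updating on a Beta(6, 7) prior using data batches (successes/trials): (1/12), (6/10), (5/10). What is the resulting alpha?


Accumulate successes: 12
Posterior alpha = prior alpha + sum of successes
= 6 + 12 = 18

18


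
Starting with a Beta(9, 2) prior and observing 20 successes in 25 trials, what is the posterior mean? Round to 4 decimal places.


Posterior parameters: alpha = 9 + 20 = 29
beta = 2 + 5 = 7
Posterior mean = alpha / (alpha + beta) = 29 / 36
= 0.8056

0.8056


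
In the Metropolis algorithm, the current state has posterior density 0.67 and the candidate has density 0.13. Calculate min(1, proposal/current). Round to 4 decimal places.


Ratio = 0.13/0.67 = 0.194
Acceptance probability = min(1, 0.194)
= 0.194

0.194


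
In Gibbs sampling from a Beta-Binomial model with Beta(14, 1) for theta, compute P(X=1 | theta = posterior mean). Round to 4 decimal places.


Posterior mean = alpha/(alpha+beta) = 14/15 = 0.9333
P(X=1|theta=mean) = theta = 0.9333

0.9333


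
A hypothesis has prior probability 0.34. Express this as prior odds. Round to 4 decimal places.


Odds = P(H) / P(not H) = 0.34 / 0.66
= 0.5152

0.5152


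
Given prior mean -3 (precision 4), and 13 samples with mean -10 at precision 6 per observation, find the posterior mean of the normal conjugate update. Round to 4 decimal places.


The posterior mean is a precision-weighted average of prior and data.
Post. prec. = 4 + 78 = 82
Post. mean = (-12 + -780)/82 = -792/82 = -9.6585

-9.6585


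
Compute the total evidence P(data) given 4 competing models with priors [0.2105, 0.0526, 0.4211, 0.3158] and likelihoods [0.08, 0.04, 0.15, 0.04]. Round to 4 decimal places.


Marginal likelihood = sum P(model_i) * P(data|model_i)
Model 1: 0.2105 * 0.08 = 0.0168
Model 2: 0.0526 * 0.04 = 0.0021
Model 3: 0.4211 * 0.15 = 0.0632
Model 4: 0.3158 * 0.04 = 0.0126
Total = 0.0947

0.0947


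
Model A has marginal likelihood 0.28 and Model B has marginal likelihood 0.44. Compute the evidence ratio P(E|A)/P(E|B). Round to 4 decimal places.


Evidence ratio = P(E|A) / P(E|B)
= 0.28 / 0.44
= 0.6364

0.6364


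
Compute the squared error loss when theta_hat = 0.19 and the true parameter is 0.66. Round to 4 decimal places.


L = (theta_hat - theta_true)^2
= (0.19 - 0.66)^2
= -0.47^2 = 0.2209

0.2209


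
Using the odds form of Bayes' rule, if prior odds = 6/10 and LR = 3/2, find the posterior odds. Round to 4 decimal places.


Bayes' rule in odds form: posterior odds = prior odds * LR
= (6 * 3) / (10 * 2)
= 18/20 = 0.9

0.9


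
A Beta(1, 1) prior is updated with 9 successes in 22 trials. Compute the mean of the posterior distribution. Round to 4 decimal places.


After update: Beta(10, 14)
Mean = 10 / (10 + 14) = 10 / 24
= 0.4167

0.4167


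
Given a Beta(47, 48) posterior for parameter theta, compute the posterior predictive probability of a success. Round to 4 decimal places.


For a Beta-Bernoulli model, the predictive probability is the mean:
P(success) = 47/(47+48) = 47/95 = 0.4947

0.4947


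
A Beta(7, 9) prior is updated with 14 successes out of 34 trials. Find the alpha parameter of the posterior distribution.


In the Beta-Binomial conjugate update:
alpha_post = alpha_prior + successes
= 7 + 14
= 21

21


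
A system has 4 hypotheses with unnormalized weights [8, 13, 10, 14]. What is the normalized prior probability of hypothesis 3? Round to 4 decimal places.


The normalized prior is the weight divided by the total.
Total weight = 45
P(H3) = 10 / 45 = 0.2222

0.2222


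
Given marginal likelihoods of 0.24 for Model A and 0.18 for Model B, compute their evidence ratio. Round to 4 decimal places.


Ratio = ML(A) / ML(B) = 0.24/0.18
= 1.3333

1.3333


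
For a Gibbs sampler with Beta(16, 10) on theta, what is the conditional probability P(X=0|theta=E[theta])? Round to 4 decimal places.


E[theta] = 16/(16+10) = 0.6154
P(X=0|theta) = 1 - theta = 0.3846

0.3846


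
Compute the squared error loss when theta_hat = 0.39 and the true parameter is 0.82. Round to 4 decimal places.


L = (theta_hat - theta_true)^2
= (0.39 - 0.82)^2
= -0.43^2 = 0.1849

0.1849


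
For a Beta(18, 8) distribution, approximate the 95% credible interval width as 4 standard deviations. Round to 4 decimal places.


Variance of Beta(a,b) = ab / ((a+b)^2 * (a+b+1))
= 18*8 / ((26)^2 * 27)
= 0.0079
SD = sqrt(0.0079) = 0.0888
Width = 4 * SD = 0.3553

0.3553


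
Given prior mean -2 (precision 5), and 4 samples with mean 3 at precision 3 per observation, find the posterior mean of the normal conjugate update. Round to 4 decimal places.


The posterior mean is a precision-weighted average of prior and data.
Post. prec. = 5 + 12 = 17
Post. mean = (-10 + 36)/17 = 26/17 = 1.5294

1.5294


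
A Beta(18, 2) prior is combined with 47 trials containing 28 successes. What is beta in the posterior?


In conjugate updating:
beta_posterior = beta_prior + (n - k)
= 2 + (47 - 28)
= 2 + 19 = 21

21


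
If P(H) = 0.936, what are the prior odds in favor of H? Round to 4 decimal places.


Prior odds = P(H) / (1 - P(H))
= 0.936 / 0.064
= 14.625

14.625


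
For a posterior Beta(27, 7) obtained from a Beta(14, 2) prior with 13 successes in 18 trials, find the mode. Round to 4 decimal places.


Mode = (alpha - 1) / (alpha + beta - 2)
= 26 / 32
= 0.8125

0.8125


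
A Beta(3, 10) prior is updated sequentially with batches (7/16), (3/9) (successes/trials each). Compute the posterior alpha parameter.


Sequential conjugate updating is equivalent to a single batch update.
Total successes across all batches = 10
alpha_posterior = alpha_prior + total_successes = 3 + 10
= 13

13


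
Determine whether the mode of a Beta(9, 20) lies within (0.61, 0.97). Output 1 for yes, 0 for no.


First find the mode: (a-1)/(a+b-2) = 0.2963
Is 0.2963 in (0.61, 0.97)? 0

0


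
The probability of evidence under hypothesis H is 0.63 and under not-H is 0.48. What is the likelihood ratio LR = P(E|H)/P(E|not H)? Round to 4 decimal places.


LR = 0.63 / 0.48
= 1.3125

1.3125


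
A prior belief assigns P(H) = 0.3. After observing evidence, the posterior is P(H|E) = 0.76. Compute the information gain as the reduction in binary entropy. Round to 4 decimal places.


H(prior) = -0.3*log2(0.3) - 0.7*log2(0.7)
= 0.8813
H(post) = -0.76*log2(0.76) - 0.24*log2(0.24)
= 0.795
IG = 0.8813 - 0.795 = 0.0863

0.0863


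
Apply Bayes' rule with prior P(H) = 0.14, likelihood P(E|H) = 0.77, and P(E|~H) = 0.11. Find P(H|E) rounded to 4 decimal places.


Step 1: Compute marginal P(E) = P(E|H)P(H) + P(E|~H)P(~H)
= 0.77*0.14 + 0.11*0.86 = 0.2024
Step 2: P(H|E) = P(E|H)P(H)/P(E) = 0.1078/0.2024
= 0.5326

0.5326


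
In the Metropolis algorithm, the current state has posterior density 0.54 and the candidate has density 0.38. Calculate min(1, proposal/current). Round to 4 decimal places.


Ratio = 0.38/0.54 = 0.7037
Acceptance probability = min(1, 0.7037)
= 0.7037

0.7037


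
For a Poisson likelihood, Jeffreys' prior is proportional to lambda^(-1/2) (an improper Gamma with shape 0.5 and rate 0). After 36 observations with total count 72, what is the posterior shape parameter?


Jeffreys' prior for Poisson is proportional to lambda^(-1/2).
Posterior is Gamma(0.5 + S, 0 + n) = Gamma(0.5 + 72, 36).
Posterior shape = 0.5 + S = 0.5 + 72 = 72.5

72.5


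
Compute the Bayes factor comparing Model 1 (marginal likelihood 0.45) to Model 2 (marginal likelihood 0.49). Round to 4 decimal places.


BF12 = marginal likelihood of M1 / marginal likelihood of M2
= 0.45/0.49
= 0.9184

0.9184


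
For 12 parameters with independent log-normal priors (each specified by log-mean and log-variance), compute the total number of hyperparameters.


A log-normal prior has 2 hyperparameters per parameter.
Total = 12 * 2 = 24

24


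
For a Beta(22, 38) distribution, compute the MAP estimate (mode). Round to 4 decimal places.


MAP = mode = (a-1)/(a+b-2)
= (22-1)/(22+38-2)
= 21/58 = 0.3621

0.3621


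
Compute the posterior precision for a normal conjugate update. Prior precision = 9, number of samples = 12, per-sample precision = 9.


tau_post = tau_0 + n * tau
= 9 + 12 * 9 = 117

117


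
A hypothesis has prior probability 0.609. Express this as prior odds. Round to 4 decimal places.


Odds = P(H) / P(not H) = 0.609 / 0.391
= 1.5575

1.5575


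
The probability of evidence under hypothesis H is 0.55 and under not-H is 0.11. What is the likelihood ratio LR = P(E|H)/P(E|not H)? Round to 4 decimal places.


LR = 0.55 / 0.11
= 5.0

5.0


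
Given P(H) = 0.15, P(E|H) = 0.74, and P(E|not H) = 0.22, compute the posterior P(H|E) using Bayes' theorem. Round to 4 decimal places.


By Bayes' theorem: P(H|E) = P(E|H)*P(H) / P(E)
P(E) = P(E|H)*P(H) + P(E|not H)*P(not H)
P(E) = 0.74*0.15 + 0.22*0.85 = 0.298
P(H|E) = 0.74*0.15 / 0.298 = 0.3725

0.3725


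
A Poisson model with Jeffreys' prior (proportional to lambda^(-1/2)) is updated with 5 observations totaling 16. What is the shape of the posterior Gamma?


Posterior = Gamma(0.5 + S, n)
= Gamma(0.5 + 16, 5)
Posterior shape = 0.5 + S = 0.5 + 16 = 16.5

16.5


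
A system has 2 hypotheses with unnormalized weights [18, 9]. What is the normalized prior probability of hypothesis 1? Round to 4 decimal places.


The normalized prior is the weight divided by the total.
Total weight = 27
P(H1) = 18 / 27 = 0.6667

0.6667


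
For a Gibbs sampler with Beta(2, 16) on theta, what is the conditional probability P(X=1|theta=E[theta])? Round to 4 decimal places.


E[theta] = 2/(2+16) = 0.1111
P(X=1|theta) = theta = 0.1111

0.1111


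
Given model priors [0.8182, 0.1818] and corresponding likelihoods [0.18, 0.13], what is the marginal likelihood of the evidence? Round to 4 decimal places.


P(E) = sum_i P(M_i) P(E|M_i)
= 0.1473 + 0.0236
= 0.1709

0.1709


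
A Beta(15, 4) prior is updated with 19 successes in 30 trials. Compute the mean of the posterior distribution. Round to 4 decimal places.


After update: Beta(34, 15)
Mean = 34 / (34 + 15) = 34 / 49
= 0.6939

0.6939


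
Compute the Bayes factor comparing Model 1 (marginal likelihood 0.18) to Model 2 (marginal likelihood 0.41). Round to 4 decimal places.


BF12 = marginal likelihood of M1 / marginal likelihood of M2
= 0.18/0.41
= 0.439

0.439


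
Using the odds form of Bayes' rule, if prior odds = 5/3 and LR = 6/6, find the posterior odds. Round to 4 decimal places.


Bayes' rule in odds form: posterior odds = prior odds * LR
= (5 * 6) / (3 * 6)
= 30/18 = 1.6667

1.6667


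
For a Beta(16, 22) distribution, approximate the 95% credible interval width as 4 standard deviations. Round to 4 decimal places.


Variance of Beta(a,b) = ab / ((a+b)^2 * (a+b+1))
= 16*22 / ((38)^2 * 39)
= 0.0063
SD = sqrt(0.0063) = 0.0791
Width = 4 * SD = 0.3162

0.3162


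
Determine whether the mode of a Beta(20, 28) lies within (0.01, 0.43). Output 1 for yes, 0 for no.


First find the mode: (a-1)/(a+b-2) = 0.413
Is 0.413 in (0.01, 0.43)? 1

1


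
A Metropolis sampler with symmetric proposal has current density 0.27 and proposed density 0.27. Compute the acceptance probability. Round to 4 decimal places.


For symmetric proposals, acceptance = min(1, pi(x*)/pi(x))
= min(1, 0.27/0.27)
= min(1, 1.0) = 1.0

1.0


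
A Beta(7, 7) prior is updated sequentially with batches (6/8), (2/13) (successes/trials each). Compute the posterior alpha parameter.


Sequential conjugate updating is equivalent to a single batch update.
Total successes across all batches = 8
alpha_posterior = alpha_prior + total_successes = 7 + 8
= 15

15


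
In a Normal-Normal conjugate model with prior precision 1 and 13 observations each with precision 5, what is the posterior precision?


Posterior precision = prior precision + n * observation precision
= 1 + 13 * 5
= 1 + 65 = 66

66


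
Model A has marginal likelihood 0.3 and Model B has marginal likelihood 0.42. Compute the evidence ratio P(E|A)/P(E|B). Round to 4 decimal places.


Evidence ratio = P(E|A) / P(E|B)
= 0.3 / 0.42
= 0.7143

0.7143


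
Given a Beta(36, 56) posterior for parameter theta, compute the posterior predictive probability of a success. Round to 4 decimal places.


For a Beta-Bernoulli model, the predictive probability is the mean:
P(success) = 36/(36+56) = 36/92 = 0.3913

0.3913


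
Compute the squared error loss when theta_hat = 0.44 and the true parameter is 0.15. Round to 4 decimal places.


L = (theta_hat - theta_true)^2
= (0.44 - 0.15)^2
= 0.29^2 = 0.0841

0.0841


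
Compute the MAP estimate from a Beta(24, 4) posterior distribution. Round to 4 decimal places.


MAP = mode of Beta distribution
= (alpha - 1)/(alpha + beta - 2)
= (24-1)/(24+4-2)
= 23/26 = 0.8846

0.8846


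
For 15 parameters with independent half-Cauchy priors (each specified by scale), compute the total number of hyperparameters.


A half-Cauchy prior has 1 hyperparameter per parameter.
Total = 15 * 1 = 15

15


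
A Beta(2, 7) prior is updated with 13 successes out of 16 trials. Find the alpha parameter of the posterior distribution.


In the Beta-Binomial conjugate update:
alpha_post = alpha_prior + successes
= 2 + 13
= 15

15
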